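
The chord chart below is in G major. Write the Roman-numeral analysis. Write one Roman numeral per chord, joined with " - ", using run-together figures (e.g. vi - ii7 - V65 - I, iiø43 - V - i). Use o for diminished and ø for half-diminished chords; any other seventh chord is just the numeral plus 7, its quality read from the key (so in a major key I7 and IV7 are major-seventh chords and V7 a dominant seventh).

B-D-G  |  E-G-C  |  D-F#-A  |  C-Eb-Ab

B-D-G: major triad on G = scale degree 1 → I6.
E-G-C: major triad on C = scale degree 4 → IV6.
D-F#-A: root D is the dominant; major triad there is V.
C-Eb-Ab: major triad on Ab — chromatic; Ab is the lowered second degree, so this is the Neapolitan sixth, bII6 (third, C, in the bass — hence the 6).

I6 - IV6 - V - bII6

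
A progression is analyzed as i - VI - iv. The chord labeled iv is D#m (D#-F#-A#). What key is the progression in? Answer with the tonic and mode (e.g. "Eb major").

The anchor chord is a minor triad on D#, labeled iv.
iv on D# implies D# is the subdominant; that puts the tonic at A#, and the lowercase numeral fits minor mode.

A# minor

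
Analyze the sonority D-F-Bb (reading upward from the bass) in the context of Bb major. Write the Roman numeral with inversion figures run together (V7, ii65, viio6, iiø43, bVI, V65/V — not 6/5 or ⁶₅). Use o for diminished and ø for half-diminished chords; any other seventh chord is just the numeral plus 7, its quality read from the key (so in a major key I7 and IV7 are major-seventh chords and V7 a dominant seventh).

I6

Stacked in thirds the chord is Bb-D-F: a major triad on Bb.
Bb is scale degree 1 in Bb major, and a major triad on that degree is written I.
With D in the bass the chord is in first inversion, so the figured bass is 6.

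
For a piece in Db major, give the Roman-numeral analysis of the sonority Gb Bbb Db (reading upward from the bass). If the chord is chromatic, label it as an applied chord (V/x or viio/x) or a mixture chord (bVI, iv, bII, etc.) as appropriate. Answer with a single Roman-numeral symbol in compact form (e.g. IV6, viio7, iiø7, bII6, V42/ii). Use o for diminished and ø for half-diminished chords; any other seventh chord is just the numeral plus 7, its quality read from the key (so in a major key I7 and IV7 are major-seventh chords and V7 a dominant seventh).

iv

Stacked in thirds the chord is Gb-Bbb-Db: a minor triad on Gb.
Gb is the fourth degree of Db major. This is the minor subdominant, borrowed from the parallel minor.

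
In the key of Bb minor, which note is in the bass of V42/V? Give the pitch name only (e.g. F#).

Bb

The applied chord V42/V is rooted on C: C-E-G-Bb.
The figure 42 means third inversion — the seventh is in the bass.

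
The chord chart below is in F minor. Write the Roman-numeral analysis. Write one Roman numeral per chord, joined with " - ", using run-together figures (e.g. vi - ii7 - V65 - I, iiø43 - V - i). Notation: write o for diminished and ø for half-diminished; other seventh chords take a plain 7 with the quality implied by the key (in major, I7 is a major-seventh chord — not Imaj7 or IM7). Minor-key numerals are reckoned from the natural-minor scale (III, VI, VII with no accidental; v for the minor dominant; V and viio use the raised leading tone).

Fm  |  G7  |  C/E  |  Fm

Fm has root F, degree 1 in F minor, so i.
G7: a dominant seventh chord on G, the applied dominant of V → V7/V.
C/E: root C is the dominant; major triad there is V6.
Fm: root F is the tonic; minor triad there is i.

i - V7/V - V6 - i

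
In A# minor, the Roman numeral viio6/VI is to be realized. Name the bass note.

The applied chord viio6/VI is rooted on E#: E#-G#-B.
The figure 6 means first inversion — the third is in the bass.

G#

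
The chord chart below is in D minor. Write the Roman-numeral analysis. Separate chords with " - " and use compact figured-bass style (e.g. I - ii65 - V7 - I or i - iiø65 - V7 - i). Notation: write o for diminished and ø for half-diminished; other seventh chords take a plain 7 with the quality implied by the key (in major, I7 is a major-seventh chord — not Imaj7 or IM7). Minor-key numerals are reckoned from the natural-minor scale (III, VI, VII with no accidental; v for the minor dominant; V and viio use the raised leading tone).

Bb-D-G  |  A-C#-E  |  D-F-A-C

Bb-D-G: minor triad on G = scale degree 4 → iv6.
A-C#-E: major triad on A = scale degree 5 → V.
D-F-A-C: minor seventh chord on D = scale degree 1 → i7.

iv6 - V - i7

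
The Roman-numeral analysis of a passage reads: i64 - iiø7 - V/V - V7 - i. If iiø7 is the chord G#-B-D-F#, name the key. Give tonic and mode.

F# minor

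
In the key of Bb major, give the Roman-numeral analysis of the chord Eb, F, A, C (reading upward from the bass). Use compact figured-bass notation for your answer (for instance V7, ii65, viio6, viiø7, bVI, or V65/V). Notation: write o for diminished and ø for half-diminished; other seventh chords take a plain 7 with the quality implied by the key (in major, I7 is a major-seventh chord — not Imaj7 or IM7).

V42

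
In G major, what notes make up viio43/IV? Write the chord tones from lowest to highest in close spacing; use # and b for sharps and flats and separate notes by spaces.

F Ab B D

viio43/IV is a secondary leading-tone chord. The target IV is C in G major; the applied chord is rooted a semitone below, on B.
Building a fully diminished seventh chord on B gives B-D-F-Ab.
With the 43 figure the chord is in second inversion; from the bass F upward in close position it reads F-Ab-B-D.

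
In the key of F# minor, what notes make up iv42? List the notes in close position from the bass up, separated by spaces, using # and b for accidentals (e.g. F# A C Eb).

A B D F#

The numeral's case and figure indicate a minor seventh chord. In F# minor its root, the subdominant, is B.
That chord is spelled B-D-F#-A.
The figured bass 42 indicates third inversion, placing the seventh (A) in the bass: A-B-D-F#.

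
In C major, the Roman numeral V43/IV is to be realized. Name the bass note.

The applied chord V43/IV is rooted on C: C-E-G-Bb.
The figure 43 means second inversion — the fifth is in the bass.

G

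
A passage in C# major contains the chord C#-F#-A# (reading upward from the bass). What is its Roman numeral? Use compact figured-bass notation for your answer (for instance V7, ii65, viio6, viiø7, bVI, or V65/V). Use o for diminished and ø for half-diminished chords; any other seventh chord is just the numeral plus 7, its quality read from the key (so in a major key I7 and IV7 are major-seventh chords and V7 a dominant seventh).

The pitches F#-A#-C# form a major triad rooted on F#.
In C# major, F# is the subdominant; the diatonic major triad there is IV.
With C# in the bass the chord is in second inversion, so the figured bass is 64.

IV64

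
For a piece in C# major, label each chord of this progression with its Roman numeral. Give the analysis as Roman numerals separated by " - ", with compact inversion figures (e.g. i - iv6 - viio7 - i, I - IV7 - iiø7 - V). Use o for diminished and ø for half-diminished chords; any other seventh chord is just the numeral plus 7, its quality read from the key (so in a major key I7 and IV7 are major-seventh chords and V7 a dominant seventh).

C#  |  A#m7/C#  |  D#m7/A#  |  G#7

C#: major triad on C# = scale degree 1 → I.
A#m7/C#: root A# is the submediant; minor seventh chord there is vi65.
D#m7/A#: root D# is the supertonic; minor seventh chord there is ii43.
G#7: dominant seventh chord on G# = scale degree 5 → V7.

I - vi65 - ii43 - V7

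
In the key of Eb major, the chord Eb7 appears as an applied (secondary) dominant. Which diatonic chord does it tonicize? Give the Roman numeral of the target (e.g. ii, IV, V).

The chord is a dominant seventh chord on Eb.
A dominant resolves down a perfect fifth: Eb → Ab. In Eb major, Ab is scale degree 4, i.e. IV.

IV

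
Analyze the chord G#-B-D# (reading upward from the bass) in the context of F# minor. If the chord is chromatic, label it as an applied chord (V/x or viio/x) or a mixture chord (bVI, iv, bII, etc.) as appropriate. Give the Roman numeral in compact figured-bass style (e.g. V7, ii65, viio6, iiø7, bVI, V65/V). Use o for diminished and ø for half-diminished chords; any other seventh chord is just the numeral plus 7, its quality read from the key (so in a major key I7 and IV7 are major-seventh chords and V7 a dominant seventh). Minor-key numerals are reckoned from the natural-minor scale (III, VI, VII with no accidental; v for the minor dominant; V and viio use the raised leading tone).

ii

Stacked in thirds the chord is G#-B-D#: a minor triad on G#.
G# is the second degree of F# minor. This is the minor supertonic, borrowed from the parallel major (the Dorian ii).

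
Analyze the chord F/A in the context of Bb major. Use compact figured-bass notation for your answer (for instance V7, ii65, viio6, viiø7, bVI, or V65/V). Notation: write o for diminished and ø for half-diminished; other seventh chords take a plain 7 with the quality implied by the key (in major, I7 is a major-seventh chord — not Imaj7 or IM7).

Stacked in thirds the chord is F-A-C: a major triad on F.
In Bb major, F is the dominant; the diatonic major triad there is V.
With A in the bass the chord is in first inversion, so the figured bass is 6.

V6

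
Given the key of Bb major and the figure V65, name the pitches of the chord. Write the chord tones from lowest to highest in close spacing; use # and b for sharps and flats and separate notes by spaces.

A C Eb F

In Bb major, scale degree 5 is F, and the diatonic chord built there is a dominant seventh chord.
Stacking thirds from F gives F-A-C-Eb.
The figured bass 65 indicates first inversion, placing the third (A) in the bass: A-C-Eb-F.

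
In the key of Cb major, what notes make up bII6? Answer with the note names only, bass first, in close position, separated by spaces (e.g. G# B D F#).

bII6 is the Neapolitan sixth — a major triad on the lowered second degree, here in its customary first inversion. In Cb major that root is Dbb.
So the chord is Dbb-Fb-Abb.
The figured bass 6 indicates first inversion, placing the third (Fb) in the bass: Fb-Abb-Dbb.

Fb Abb Dbb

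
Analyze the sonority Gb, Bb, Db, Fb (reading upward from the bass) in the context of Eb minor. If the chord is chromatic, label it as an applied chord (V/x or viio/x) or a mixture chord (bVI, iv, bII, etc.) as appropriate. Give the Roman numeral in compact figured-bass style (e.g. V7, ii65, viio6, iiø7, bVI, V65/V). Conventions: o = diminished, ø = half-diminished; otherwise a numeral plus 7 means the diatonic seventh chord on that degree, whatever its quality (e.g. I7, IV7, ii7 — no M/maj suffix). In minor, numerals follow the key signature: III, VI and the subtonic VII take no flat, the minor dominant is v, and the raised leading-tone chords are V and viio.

V7/VI

The pitches Gb-Bb-Db-Fb form a dominant seventh chord rooted on Gb.
Gb is not a diatonic chord root with this quality in Eb minor, but it lies a perfect fifth above Cb (VI), so the chord functions as an applied dominant of VI.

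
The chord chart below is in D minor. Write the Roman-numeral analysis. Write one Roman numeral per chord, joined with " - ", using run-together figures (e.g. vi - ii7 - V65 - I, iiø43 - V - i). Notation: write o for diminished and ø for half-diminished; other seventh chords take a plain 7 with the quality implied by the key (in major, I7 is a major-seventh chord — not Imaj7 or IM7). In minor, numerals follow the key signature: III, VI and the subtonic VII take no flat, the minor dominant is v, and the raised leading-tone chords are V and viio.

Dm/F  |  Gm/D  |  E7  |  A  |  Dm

i6 - iv64 - V7/V - V - i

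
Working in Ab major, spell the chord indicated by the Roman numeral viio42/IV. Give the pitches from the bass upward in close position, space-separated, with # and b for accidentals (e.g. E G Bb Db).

The slash marks an applied leading-tone chord: viio of IV. In Ab major, IV is Db, so the leading tone to it is C, a half step below.
Building a fully diminished seventh chord on C gives C-Eb-Gb-Bbb.
The figured bass 42 indicates third inversion, placing the seventh (Bbb) in the bass: Bbb-C-Eb-Gb.

Bbb C Eb Gb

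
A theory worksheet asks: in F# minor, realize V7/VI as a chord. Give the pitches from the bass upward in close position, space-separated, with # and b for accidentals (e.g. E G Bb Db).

A C# E G

V7/VI is a secondary dominant — the dominant seventh of VI. VI in F# minor is D, so the applied chord's root is A, a perfect fifth above.
Building a dominant seventh chord on A gives A-C#-E-G.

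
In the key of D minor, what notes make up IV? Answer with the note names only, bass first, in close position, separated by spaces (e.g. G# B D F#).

Scale degree 4 in D minor is G; here the chord built on it is altered to a major triad. IV is the major subdominant, borrowed from the parallel major.
So the chord is G-B-D, a major triad.

G B D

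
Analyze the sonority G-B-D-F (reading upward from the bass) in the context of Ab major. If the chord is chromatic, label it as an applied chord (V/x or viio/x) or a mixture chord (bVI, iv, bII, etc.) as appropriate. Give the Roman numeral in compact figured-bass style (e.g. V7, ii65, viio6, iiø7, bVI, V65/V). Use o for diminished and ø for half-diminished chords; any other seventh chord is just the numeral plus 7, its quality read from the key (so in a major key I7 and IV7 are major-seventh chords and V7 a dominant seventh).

V7/iii

The pitches G-B-D-F form a dominant seventh chord rooted on G.
G is not a diatonic chord root with this quality in Ab major, but it lies a perfect fifth above C (iii), so the chord functions as an applied dominant of iii.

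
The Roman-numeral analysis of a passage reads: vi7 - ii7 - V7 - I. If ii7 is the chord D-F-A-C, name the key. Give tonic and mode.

C major

ii7 is given as D-F-A-C — a minor seventh chord with root D.
If D is scale degree 2 and the mode makes that degree carry a minor seventh chord, the tonic is C and the mode is major.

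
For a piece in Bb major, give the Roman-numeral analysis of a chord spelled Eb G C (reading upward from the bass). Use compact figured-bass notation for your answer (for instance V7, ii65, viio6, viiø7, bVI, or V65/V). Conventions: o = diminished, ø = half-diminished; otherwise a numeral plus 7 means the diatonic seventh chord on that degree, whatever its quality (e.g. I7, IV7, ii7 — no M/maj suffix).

ii6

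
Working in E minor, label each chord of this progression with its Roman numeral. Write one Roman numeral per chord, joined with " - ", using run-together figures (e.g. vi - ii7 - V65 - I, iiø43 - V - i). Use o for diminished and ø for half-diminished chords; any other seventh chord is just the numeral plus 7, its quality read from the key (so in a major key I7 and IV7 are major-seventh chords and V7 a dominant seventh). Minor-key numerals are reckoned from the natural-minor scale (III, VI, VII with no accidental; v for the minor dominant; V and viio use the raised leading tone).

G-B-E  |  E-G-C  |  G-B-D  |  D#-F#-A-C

i6 - VI6 - III - viio7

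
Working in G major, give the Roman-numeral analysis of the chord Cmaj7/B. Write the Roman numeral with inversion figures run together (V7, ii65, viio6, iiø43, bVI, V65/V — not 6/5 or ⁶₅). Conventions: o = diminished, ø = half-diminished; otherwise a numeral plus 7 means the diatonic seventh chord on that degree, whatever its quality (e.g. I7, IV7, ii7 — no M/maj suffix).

Stacked in thirds the chord is C-E-G-B: a major seventh chord on C.
In G major, C is the subdominant; the diatonic major seventh chord there is IV7.
With B in the bass the chord is in third inversion, so the figured bass is 42.

IV42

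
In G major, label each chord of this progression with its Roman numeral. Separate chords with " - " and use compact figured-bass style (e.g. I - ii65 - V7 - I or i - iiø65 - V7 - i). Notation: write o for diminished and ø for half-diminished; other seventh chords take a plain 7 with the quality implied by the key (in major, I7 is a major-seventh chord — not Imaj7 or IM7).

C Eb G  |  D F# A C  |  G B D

iv - V7 - I

C-Eb-G: minor triad on C — chromatic; iv (borrowed from the parallel minor).
D-F#-A-C: dominant seventh chord on D = scale degree 5 → V7.
G-B-D has root G, degree 1 in G major, so I.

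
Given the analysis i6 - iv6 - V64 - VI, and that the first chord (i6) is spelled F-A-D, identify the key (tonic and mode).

D minor

The anchor chord is a minor triad on D, labeled i6.
If D is scale degree 1 and the mode makes that degree carry a minor triad, the tonic is D and the mode is minor.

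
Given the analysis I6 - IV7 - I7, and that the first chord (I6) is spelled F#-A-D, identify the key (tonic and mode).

D major

The anchor chord is a major triad on D, labeled I6.
If D is scale degree 1 and the mode makes that degree carry a major triad, the tonic is D and the mode is major.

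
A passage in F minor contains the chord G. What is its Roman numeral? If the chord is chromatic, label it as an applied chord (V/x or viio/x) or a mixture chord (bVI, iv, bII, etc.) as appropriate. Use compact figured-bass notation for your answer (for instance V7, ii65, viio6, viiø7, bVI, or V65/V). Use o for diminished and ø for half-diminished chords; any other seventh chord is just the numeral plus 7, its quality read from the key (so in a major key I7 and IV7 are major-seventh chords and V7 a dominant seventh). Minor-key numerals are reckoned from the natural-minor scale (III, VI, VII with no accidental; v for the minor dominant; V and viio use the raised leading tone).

Stacked in thirds the chord is G-B-D: a major triad on G.
G is not a diatonic chord root with this quality in F minor, but it lies a perfect fifth above C (V), so the chord functions as an applied dominant of V.

V/V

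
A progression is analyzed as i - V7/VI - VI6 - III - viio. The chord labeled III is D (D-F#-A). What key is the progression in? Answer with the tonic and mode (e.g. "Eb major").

III is given as D-F#-A — a major triad with root D.
Counting down 2 scale steps from D places the tonic on B; a major triad on degree 3 is diatonic only in minor.

B minor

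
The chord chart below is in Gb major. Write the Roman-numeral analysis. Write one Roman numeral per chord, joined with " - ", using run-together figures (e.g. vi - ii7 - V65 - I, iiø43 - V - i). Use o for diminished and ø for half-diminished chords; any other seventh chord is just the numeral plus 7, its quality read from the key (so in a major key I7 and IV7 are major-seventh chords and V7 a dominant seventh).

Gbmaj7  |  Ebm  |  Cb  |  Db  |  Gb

I7 - vi - IV - V - I

Gbmaj7 has root Gb, degree 1 in Gb major, so I7.
Ebm has root Eb, degree 6 in Gb major, so vi.
Cb: major triad on Cb = scale degree 4 → IV.
Db has root Db, degree 5 in Gb major, so V.
Gb: major triad on Gb = scale degree 1 → I.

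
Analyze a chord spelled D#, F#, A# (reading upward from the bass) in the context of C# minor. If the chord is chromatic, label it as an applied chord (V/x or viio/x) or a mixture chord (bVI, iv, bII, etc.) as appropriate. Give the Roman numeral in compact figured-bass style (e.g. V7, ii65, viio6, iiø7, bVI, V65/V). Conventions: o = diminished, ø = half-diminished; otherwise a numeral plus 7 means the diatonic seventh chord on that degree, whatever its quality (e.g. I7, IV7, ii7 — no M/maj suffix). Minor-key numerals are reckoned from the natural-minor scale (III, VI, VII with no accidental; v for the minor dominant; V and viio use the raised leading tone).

ii

The pitches D#-F#-A# form a minor triad rooted on D#.
D# is the second degree of C# minor. This is the minor supertonic, borrowed from the parallel major (the Dorian ii).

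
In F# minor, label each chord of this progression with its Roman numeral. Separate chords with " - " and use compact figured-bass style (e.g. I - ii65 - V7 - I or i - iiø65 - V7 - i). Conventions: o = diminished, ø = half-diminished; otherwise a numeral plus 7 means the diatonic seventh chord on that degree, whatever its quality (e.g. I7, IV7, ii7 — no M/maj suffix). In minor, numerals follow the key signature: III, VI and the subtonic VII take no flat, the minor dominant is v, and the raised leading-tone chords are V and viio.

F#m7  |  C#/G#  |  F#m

i7 - V64 - i

F#m7: root F# is the tonic; minor seventh chord there is i7.
C#/G# has root C#, degree 5 in F# minor, so V64.
F#m: minor triad on F# = scale degree 1 → i.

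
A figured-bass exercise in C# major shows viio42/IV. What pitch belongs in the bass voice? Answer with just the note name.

D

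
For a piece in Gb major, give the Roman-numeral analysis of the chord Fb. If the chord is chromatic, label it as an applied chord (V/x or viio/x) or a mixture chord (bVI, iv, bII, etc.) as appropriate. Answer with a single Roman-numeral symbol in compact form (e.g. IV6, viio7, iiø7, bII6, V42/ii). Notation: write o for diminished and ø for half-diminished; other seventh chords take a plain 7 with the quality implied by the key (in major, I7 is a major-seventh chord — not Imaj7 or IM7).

The pitches Fb-Ab-Cb form a major triad rooted on Fb.
Fb is the lowered seventh degree of Gb major (diatonic 7 would be F). This is a major triad on the lowered seventh degree (the subtonic), borrowed from the parallel minor.

bVII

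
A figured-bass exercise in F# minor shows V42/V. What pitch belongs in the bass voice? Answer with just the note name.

The applied chord V42/V is rooted on G#: G#-B#-D#-F#.
The figure 42 means third inversion — the seventh is in the bass.

F#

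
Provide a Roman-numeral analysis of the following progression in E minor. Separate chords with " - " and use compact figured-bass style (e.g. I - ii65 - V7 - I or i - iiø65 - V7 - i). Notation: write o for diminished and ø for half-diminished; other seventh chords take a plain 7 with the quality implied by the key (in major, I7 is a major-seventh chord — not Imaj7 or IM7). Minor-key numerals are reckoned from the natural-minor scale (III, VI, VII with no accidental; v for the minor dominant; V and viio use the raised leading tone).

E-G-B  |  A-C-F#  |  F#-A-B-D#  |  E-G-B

i - iio6 - V43 - i

E-G-B: minor triad on E = scale degree 1 → i.
A-C-F#: diminished triad on F# = scale degree 2 → iio6.
F#-A-B-D#: root B is the dominant; dominant seventh chord there is V43.
E-G-B has root E, degree 1 in E minor, so i.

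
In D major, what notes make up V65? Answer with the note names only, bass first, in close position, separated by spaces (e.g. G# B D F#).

C# E G A

In D major, the fifth degree is A, and the diatonic chord built there is a dominant seventh chord.
That chord is spelled A-C#-E-G.
With the 65 figure the chord is in first inversion; from the bass C# upward in close position it reads C#-E-G-A.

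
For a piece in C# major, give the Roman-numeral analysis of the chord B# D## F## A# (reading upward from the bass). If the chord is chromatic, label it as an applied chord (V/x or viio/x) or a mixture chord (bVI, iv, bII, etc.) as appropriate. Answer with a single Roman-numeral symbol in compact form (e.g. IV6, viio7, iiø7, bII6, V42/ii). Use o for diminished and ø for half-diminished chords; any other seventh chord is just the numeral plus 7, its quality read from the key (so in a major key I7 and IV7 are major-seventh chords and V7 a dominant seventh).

V7/iii

Stacked in thirds the chord is B#-D##-F##-A#: a dominant seventh chord on B#.
B# is not a diatonic chord root with this quality in C# major, but it lies a perfect fifth above E# (iii), so the chord functions as an applied dominant of iii.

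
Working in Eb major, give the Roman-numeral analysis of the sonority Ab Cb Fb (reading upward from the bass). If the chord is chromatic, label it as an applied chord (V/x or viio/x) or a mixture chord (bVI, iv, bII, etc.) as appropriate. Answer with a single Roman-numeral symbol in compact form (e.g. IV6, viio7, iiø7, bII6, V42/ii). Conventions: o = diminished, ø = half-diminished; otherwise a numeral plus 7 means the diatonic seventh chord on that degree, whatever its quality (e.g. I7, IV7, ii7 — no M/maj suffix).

bII6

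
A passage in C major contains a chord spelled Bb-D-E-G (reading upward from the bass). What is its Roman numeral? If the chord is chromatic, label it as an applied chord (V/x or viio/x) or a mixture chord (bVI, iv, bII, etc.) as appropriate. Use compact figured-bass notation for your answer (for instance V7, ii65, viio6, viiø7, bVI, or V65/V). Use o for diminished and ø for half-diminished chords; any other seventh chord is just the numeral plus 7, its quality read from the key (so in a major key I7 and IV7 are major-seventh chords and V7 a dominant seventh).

viiø43/IV

Stacked in thirds the chord is E-G-Bb-D: a half-diminished seventh chord on E.
E sits a half step below F (IV in C major); a diminished chord there is the applied leading-tone chord of IV.
With Bb in the bass the chord is in second inversion, so the figured bass is 43.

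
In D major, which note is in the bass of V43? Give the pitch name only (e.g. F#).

E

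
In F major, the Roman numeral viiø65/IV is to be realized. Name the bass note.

C

The applied chord viiø65/IV is rooted on A: A-C-Eb-G.
The figure 65 means first inversion — the third is in the bass.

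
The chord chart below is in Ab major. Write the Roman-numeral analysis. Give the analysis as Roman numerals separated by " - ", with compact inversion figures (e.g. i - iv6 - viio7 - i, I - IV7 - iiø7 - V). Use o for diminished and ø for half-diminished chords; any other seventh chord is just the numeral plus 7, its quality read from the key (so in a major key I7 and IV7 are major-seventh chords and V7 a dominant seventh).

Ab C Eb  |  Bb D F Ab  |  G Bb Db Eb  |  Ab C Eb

I - V7/V - V65 - I

Ab-C-Eb: root Ab is the tonic; major triad there is I.
Bb-D-F-Ab is the secondary dominant of V (dominant seventh chord on Bb): V7/V.
G-Bb-Db-Eb has root Eb, degree 5 in Ab major, so V65.
Ab-C-Eb has root Ab, degree 1 in Ab major, so I.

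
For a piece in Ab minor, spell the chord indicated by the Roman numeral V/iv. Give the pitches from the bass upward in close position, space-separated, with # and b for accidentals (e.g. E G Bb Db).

Ab C Eb

The slash means an applied dominant: we want the dominant of iv. In Ab minor, iv is Db minor, and its dominant is built on Ab.
Building a major triad on Ab gives Ab-C-Eb.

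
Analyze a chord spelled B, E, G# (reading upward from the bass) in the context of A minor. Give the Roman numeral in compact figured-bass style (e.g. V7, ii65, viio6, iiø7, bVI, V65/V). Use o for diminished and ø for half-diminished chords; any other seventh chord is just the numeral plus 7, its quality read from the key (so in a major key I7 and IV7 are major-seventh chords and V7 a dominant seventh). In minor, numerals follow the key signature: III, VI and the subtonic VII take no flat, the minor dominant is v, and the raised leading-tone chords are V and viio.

V64

Stacked in thirds the chord is E-G#-B: a major triad on E.
E is scale degree 5 in A minor, and a major triad on that degree is written V.
With B in the bass the chord is in second inversion, so the figured bass is 64.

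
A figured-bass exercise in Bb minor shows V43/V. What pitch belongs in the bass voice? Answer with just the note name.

G

The applied chord V43/V is rooted on C: C-E-G-Bb.
The figure 43 means second inversion — the fifth is in the bass.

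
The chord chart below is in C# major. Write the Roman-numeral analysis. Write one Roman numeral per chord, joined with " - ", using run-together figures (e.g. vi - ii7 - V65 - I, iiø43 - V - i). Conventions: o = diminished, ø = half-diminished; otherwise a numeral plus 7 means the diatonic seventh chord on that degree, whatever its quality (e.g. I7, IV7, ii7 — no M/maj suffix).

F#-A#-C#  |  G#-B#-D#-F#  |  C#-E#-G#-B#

IV - V7 - I7

F#-A#-C#: major triad on F# = scale degree 4 → IV.
G#-B#-D#-F# has root G#, degree 5 in C# major, so V7.
C#-E#-G#-B#: root C# is the tonic; major seventh chord there is I7.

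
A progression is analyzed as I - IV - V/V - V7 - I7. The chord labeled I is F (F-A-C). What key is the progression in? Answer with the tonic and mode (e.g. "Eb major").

The anchor chord is a major triad on F, labeled I.
If F is scale degree 1 and the mode makes that degree carry a major triad, the tonic is F and the mode is major.

F major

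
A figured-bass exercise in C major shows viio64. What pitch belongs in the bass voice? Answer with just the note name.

viio in C major has root B; the chord is B-D-F.
The figure 64 means second inversion — the fifth is in the bass.

F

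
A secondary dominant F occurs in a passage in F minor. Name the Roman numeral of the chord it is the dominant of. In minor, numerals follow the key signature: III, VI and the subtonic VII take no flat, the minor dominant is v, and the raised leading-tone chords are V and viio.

The chord is a major triad on F.
A dominant resolves down a perfect fifth: F → Bb. In F minor, Bb is scale degree 4, i.e. iv.

iv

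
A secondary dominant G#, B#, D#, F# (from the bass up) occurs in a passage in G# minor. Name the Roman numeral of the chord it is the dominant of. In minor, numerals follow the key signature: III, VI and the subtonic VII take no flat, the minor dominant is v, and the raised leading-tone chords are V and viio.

The chord is a dominant seventh chord on G#.
A dominant resolves down a perfect fifth: G# → C#. In G# minor, C# is scale degree 4, i.e. iv.

iv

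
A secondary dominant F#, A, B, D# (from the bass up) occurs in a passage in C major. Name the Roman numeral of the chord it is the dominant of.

The chord is a dominant seventh chord on B.
A dominant resolves down a perfect fifth: B → E. In C major, E is scale degree 3, i.e. iii.

iii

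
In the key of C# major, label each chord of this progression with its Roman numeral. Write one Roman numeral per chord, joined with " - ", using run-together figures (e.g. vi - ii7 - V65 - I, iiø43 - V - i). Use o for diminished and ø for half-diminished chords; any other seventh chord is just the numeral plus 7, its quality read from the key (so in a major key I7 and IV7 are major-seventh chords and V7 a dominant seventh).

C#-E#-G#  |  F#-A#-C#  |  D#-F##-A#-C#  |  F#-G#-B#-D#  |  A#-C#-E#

I - IV - V7/V - V42 - vi

C#-E#-G# has root C#, degree 1 in C# major, so I.
F#-A#-C#: major triad on F# = scale degree 4 → IV.
D#-F##-A#-C#: a dominant seventh chord on D#, the applied dominant of V → V7/V.
F#-G#-B#-D# has root G#, degree 5 in C# major, so V42.
A#-C#-E#: root A# is the submediant; minor triad there is vi.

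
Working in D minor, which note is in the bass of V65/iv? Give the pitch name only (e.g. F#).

F#

The applied chord V65/iv is rooted on D: D-F#-A-C.
The figure 65 means first inversion — the third is in the bass.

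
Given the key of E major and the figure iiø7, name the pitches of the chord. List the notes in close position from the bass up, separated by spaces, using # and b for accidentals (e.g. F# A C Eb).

Scale degree 2 in E major is F#; here the chord built on it is altered to a half-diminished seventh chord. iiø7 is the half-diminished supertonic seventh, borrowed from the parallel minor.
So the chord is F#-A-C-E, a half-diminished seventh chord.

F# A C E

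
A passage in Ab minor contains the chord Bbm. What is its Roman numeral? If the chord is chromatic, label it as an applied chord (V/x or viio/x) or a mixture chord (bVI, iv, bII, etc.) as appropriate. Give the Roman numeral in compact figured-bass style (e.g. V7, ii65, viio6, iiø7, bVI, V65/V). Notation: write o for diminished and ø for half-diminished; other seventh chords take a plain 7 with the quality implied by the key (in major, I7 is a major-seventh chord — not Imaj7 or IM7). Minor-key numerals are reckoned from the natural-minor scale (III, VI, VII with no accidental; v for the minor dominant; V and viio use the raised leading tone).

The pitches Bb-Db-F form a minor triad rooted on Bb.
Bb is the second degree of Ab minor. This is the minor supertonic, borrowed from the parallel major (the Dorian ii).

ii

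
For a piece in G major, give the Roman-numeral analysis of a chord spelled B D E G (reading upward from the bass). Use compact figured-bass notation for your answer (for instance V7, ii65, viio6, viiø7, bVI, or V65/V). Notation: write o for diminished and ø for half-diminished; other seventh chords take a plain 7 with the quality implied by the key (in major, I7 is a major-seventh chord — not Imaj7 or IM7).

vi43

Stacked in thirds the chord is E-G-B-D: a minor seventh chord on E.
In G major, E is the submediant; the diatonic minor seventh chord there is vi7.
With B in the bass the chord is in second inversion, so the figured bass is 43.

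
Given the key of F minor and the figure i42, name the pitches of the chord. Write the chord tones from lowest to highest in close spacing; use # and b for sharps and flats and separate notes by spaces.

In F minor, the first degree is F, and the diatonic chord built there is a minor seventh chord.
That chord is spelled F-Ab-C-Eb.
The figured bass 42 indicates third inversion, placing the seventh (Eb) in the bass: Eb-F-Ab-C.

Eb F Ab C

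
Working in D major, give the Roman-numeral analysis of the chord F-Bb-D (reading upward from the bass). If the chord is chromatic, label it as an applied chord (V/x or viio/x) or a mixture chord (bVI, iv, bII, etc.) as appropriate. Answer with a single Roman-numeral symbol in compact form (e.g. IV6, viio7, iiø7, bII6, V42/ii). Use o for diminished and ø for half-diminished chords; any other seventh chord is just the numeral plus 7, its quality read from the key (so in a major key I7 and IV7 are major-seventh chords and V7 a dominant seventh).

bVI64

The pitches Bb-D-F form a major triad rooted on Bb.
Bb is the lowered sixth degree of D major (diatonic 6 would be B). This is a major triad on the lowered sixth degree, borrowed from the parallel minor.
With F in the bass the chord is in second inversion, so the figured bass is 64.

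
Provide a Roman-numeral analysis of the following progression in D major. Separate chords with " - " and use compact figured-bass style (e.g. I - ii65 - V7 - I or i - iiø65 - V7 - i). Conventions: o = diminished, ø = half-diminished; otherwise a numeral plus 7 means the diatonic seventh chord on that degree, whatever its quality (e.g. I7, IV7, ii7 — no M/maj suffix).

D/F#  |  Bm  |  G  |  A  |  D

I6 - vi - IV - V - I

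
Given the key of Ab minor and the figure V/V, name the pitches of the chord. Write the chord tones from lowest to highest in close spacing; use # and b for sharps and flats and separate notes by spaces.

The slash means an applied dominant: we want the dominant of V. In Ab minor, V is Eb major, and its dominant is built on Bb.
Building a major triad on Bb gives Bb-D-F.

Bb D F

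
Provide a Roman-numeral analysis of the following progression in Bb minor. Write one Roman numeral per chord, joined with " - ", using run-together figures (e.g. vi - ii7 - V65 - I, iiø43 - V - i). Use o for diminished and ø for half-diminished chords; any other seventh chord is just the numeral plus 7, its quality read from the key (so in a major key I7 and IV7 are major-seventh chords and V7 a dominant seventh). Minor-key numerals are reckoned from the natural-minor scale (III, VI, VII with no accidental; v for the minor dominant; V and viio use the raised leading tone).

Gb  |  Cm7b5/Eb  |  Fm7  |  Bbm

VI - iiø65 - v7 - i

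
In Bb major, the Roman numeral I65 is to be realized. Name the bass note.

D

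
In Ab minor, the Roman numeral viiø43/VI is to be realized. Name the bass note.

The applied chord viiø43/VI is rooted on Eb: Eb-Gb-Bbb-Db.
The figure 43 means second inversion — the fifth is in the bass.

Bbb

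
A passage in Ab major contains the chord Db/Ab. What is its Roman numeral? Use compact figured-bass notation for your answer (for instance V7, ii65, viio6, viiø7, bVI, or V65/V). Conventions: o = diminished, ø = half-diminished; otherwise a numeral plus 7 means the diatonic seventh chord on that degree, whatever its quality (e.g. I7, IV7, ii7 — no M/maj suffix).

IV64

Stacked in thirds the chord is Db-F-Ab: a major triad on Db.
Db is scale degree 4 in Ab major, and a major triad on that degree is written IV.
With Ab in the bass the chord is in second inversion, so the figured bass is 64.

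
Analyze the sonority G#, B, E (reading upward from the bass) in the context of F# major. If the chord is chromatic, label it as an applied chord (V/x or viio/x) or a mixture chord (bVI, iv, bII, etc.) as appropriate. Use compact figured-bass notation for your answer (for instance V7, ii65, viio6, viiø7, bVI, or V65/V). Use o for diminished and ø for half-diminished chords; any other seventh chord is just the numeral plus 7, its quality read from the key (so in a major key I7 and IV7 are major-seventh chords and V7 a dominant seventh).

bVII6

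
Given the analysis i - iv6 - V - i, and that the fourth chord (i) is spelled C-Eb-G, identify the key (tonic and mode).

The anchor chord is a minor triad on C, labeled i.
If C is scale degree 1 and the mode makes that degree carry a minor triad, the tonic is C and the mode is minor.

C minor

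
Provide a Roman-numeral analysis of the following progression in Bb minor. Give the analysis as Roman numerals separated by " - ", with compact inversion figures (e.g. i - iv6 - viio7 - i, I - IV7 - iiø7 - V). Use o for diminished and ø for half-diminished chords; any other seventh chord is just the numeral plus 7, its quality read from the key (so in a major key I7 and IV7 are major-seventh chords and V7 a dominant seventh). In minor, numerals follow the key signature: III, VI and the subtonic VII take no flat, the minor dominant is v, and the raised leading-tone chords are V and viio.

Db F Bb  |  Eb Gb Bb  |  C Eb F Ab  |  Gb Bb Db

i6 - iv - v43 - VI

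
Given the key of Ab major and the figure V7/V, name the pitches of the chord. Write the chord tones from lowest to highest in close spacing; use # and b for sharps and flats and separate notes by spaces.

The slash means an applied dominant: we want the dominant of V. In Ab major, V is Eb major, and its dominant is built on Bb.
Building a dominant seventh chord on Bb gives Bb-D-F-Ab.

Bb D F Ab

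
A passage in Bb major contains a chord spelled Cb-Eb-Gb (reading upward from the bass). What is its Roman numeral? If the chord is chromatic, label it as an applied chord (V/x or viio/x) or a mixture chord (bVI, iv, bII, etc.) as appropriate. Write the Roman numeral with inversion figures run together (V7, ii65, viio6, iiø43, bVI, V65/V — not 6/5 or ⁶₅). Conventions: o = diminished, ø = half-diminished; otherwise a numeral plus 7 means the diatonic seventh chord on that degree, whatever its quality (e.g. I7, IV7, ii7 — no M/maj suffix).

bII

The pitches Cb-Eb-Gb form a major triad rooted on Cb.
Cb is the lowered second degree of Bb major (diatonic 2 would be C). This is the Neapolitan chord — a major triad on the lowered second degree.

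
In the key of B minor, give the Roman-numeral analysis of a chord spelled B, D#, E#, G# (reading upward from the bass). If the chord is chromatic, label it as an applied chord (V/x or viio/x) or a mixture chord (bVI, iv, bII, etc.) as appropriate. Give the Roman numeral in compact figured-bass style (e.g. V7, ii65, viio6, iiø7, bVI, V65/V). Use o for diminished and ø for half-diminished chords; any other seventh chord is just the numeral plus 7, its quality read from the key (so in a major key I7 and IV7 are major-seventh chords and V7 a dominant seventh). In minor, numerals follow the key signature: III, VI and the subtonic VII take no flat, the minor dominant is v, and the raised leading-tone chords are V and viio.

viiø43/V

The pitches E#-G#-B-D# form a half-diminished seventh chord rooted on E#.
E# sits a half step below F# (V in B minor); a diminished chord there is the applied leading-tone chord of V.
With B in the bass the chord is in second inversion, so the figured bass is 43.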